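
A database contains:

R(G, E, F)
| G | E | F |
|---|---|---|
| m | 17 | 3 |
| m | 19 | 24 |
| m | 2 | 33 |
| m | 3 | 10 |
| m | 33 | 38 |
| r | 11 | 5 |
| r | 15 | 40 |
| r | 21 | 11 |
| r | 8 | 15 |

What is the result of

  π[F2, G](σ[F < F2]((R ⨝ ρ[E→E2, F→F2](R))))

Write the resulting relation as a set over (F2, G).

ρ[E→E2, F→F2]: schema becomes (G, E2, F2); tuples unchanged.
R ⋈ ρ[E→E2, F→F2](R) (natural join on G): {(m, 17, 3, 17, 3), (m, 17, 3, 19, 24), (m, 17, 3, 2, 33), (m, 17, 3, 3, 10), (m, 17, 3, 33, 38), (m, 19, 24, 17, 3), (m, 19, 24, 19, 24), (m, 19, 24, 2, 33), (m, 19, 24, 3, 10), (m, 19, 24, 33, 38), (m, 2, 33, 17, 3), (m, 2, 33, 19, 24), (m, 2, 33, 2, 33), (m, 2, 33, 3, 10), (m, 2, 33, 33, 38), (m, 3, 10, 17, 3), (m, 3, 10, 19, 24), (m, 3, 10, 2, 33), (m, 3, 10, 3, 10), (m, 3, 10, 33, 38), (m, 33, 38, 17, 3), (m, 33, 38, 19, 24), (m, 33, 38, 2, 33), (m, 33, 38, 3, 10), (m, 33, 38, 33, 38), (r, 11, 5, 11, 5), (r, 11, 5, 15, 40), (r, 11, 5, 21, 11), (r, 11, 5, 8, 15), (r, 15, 40, 11, 5), (r, 15, 40, 15, 40), (r, 15, 40, 21, 11), (r, 15, 40, 8, 15), (r, 21, 11, 11, 5), (r, 21, 11, 15, 40), (r, 21, 11, 21, 11), (r, 21, 11, 8, 15), (r, 8, 15, 11, 5), (r, 8, 15, 15, 40), (r, 8, 15, 21, 11), (r, 8, 15, 8, 15)}
Apply σ_{F < F2}; surviving tuples: {(m, 17, 3, 19, 24), (m, 17, 3, 2, 33), (m, 17, 3, 3, 10), (m, 17, 3, 33, 38), (m, 19, 24, 2, 33), (m, 19, 24, 33, 38), (m, 2, 33, 33, 38), (m, 3, 10, 19, 24), (m, 3, 10, 2, 33), (m, 3, 10, 33, 38), (r, 11, 5, 15, 40), (r, 11, 5, 21, 11), (r, 11, 5, 8, 15), (r, 21, 11, 15, 40), (r, 21, 11, 8, 15), (r, 8, 15, 15, 40)}
π[F2, G]: project onto (F2, G) (9 duplicate(s) eliminated) → {(10, m), (11, r), (15, r), (24, m), (33, m), (38, m), (40, r)}

{(10, m), (11, r), (15, r), (24, m), (33, m), (38, m), (40, r)}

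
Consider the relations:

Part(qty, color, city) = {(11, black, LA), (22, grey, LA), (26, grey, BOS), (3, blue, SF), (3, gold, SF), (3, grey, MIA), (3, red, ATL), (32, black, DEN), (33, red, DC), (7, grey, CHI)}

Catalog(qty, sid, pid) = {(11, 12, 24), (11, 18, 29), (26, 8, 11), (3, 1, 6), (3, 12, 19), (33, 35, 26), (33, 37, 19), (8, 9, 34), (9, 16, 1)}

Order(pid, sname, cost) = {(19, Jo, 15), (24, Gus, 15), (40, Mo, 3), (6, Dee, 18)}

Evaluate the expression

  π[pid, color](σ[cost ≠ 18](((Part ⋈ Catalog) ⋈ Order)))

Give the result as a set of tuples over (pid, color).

{(19, blue), (19, gold), (19, grey), (19, red), (24, black)}

Natural join on qty: {(11, black, LA, 12, 24), (11, black, LA, 18, 29), (26, grey, BOS, 8, 11), (3, blue, SF, 1, 6), (3, blue, SF, 12, 19), (3, gold, SF, 1, 6), (3, gold, SF, 12, 19), (3, grey, MIA, 1, 6), (3, grey, MIA, 12, 19), (3, red, ATL, 1, 6), (3, red, ATL, 12, 19), (33, red, DC, 35, 26), (33, red, DC, 37, 19)}
Natural join on pid: {(11, black, LA, 12, 24, Gus, 15), (3, blue, SF, 1, 6, Dee, 18), (3, blue, SF, 12, 19, Jo, 15), (3, gold, SF, 1, 6, Dee, 18), (3, gold, SF, 12, 19, Jo, 15), (3, grey, MIA, 1, 6, Dee, 18), (3, grey, MIA, 12, 19, Jo, 15), (3, red, ATL, 1, 6, Dee, 18), (3, red, ATL, 12, 19, Jo, 15), (33, red, DC, 37, 19, Jo, 15)}
Apply σ_{cost ≠ 18}; surviving tuples: {(11, black, LA, 12, 24, Gus, 15), (3, blue, SF, 12, 19, Jo, 15), (3, gold, SF, 12, 19, Jo, 15), (3, grey, MIA, 12, 19, Jo, 15), (3, red, ATL, 12, 19, Jo, 15), (33, red, DC, 37, 19, Jo, 15)}
Projecting to pid, color (1 duplicate(s) eliminated): {(19, blue), (19, gold), (19, grey), (19, red), (24, black)}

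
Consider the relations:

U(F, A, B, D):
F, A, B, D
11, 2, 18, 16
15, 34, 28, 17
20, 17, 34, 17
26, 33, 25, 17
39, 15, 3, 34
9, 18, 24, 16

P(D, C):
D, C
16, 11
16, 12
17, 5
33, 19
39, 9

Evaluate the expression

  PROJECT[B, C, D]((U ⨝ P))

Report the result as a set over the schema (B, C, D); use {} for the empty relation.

{(18, 11, 16), (18, 12, 16), (24, 11, 16), (24, 12, 16), (25, 5, 17), (28, 5, 17), (34, 5, 17)}

Joining U and P on D yields {(11, 2, 18, 16, 11), (11, 2, 18, 16, 12), (15, 34, 28, 17, 5), (20, 17, 34, 17, 5), (26, 33, 25, 17, 5), (9, 18, 24, 16, 11), (9, 18, 24, 16, 12)}.
Keep only column(s) B, C, D: {(18, 11, 16), (18, 12, 16), (24, 11, 16), (24, 12, 16), (25, 5, 17), (28, 5, 17), (34, 5, 17)}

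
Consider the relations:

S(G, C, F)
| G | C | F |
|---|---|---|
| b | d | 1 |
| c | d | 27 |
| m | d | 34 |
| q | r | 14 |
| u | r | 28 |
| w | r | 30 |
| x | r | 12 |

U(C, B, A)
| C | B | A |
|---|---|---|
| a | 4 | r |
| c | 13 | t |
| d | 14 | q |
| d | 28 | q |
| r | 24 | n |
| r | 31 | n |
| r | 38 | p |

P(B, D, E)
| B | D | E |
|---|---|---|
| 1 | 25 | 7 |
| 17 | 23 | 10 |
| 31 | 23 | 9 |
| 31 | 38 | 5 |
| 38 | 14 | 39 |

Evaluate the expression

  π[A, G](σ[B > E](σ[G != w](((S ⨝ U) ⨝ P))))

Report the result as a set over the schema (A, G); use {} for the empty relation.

{(n, q), (n, u), (n, x)}

Natural join on C: {(b, d, 1, 14, q), (b, d, 1, 28, q), (c, d, 27, 14, q), (c, d, 27, 28, q), (m, d, 34, 14, q), (m, d, 34, 28, q), (q, r, 14, 24, n), (q, r, 14, 31, n), (q, r, 14, 38, p), (u, r, 28, 24, n), (u, r, 28, 31, n), (u, r, 28, 38, p), (w, r, 30, 24, n), (w, r, 30, 31, n), (w, r, 30, 38, p), (x, r, 12, 24, n), (x, r, 12, 31, n), (x, r, 12, 38, p)}
Natural join on B: {(q, r, 14, 31, n, 23, 9), (q, r, 14, 31, n, 38, 5), (q, r, 14, 38, p, 14, 39), (u, r, 28, 31, n, 23, 9), (u, r, 28, 31, n, 38, 5), (u, r, 28, 38, p, 14, 39), (w, r, 30, 31, n, 23, 9), (w, r, 30, 31, n, 38, 5), (w, r, 30, 38, p, 14, 39), (x, r, 12, 31, n, 23, 9), (x, r, 12, 31, n, 38, 5), (x, r, 12, 38, p, 14, 39)}
Filtering on G != w leaves {(q, r, 14, 31, n, 23, 9), (q, r, 14, 31, n, 38, 5), (q, r, 14, 38, p, 14, 39), (u, r, 28, 31, n, 23, 9), (u, r, 28, 31, n, 38, 5), (u, r, 28, 38, p, 14, 39), (x, r, 12, 31, n, 23, 9), (x, r, 12, 31, n, 38, 5), (x, r, 12, 38, p, 14, 39)}.
Filtering on B > E leaves {(q, r, 14, 31, n, 23, 9), (q, r, 14, 31, n, 38, 5), (u, r, 28, 31, n, 23, 9), (u, r, 28, 31, n, 38, 5), (x, r, 12, 31, n, 23, 9), (x, r, 12, 31, n, 38, 5)}.
Keep only column(s) A, G (3 duplicate(s) eliminated): {(n, q), (n, u), (n, x)}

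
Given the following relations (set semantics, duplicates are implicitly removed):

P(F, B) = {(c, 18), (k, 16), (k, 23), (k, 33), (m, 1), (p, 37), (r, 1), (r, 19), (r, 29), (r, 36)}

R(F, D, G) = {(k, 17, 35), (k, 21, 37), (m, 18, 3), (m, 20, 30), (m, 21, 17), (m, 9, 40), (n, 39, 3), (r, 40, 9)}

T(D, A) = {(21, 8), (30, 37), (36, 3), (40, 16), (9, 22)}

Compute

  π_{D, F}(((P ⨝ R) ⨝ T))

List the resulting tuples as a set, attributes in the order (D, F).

Natural join on F: {(k, 16, 17, 35), (k, 16, 21, 37), (k, 23, 17, 35), (k, 23, 21, 37), (k, 33, 17, 35), (k, 33, 21, 37), (m, 1, 18, 3), (m, 1, 20, 30), (m, 1, 21, 17), (m, 1, 9, 40), (r, 1, 40, 9), (r, 19, 40, 9), (r, 29, 40, 9), (r, 36, 40, 9)}
Natural join on D: {(k, 16, 21, 37, 8), (k, 23, 21, 37, 8), (k, 33, 21, 37, 8), (m, 1, 21, 17, 8), (m, 1, 9, 40, 22), (r, 1, 40, 9, 16), (r, 19, 40, 9, 16), (r, 29, 40, 9, 16), (r, 36, 40, 9, 16)}
Projecting to D, F (5 duplicate(s) eliminated): {(21, k), (21, m), (40, r), (9, m)}

{(21, k), (21, m), (40, r), (9, m)}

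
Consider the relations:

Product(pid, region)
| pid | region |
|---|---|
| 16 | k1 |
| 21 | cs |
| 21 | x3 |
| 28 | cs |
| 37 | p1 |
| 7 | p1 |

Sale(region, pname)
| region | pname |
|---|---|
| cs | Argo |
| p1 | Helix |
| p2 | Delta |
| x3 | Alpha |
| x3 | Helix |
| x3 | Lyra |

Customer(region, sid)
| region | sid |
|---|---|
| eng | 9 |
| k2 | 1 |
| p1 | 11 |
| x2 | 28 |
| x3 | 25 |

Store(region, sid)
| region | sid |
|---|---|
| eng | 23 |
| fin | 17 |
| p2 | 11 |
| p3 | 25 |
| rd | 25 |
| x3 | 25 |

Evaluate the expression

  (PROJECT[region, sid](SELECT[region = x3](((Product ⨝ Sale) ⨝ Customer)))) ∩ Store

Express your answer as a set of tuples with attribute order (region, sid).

{(x3, 25)}

Natural join on region: {(21, cs, Argo), (21, x3, Alpha), (21, x3, Helix), (21, x3, Lyra), (28, cs, Argo), (37, p1, Helix), (7, p1, Helix)}
Natural join on region: {(21, x3, Alpha, 25), (21, x3, Helix, 25), (21, x3, Lyra, 25), (37, p1, Helix, 11), (7, p1, Helix, 11)}
Filtering on region = x3 leaves {(21, x3, Alpha, 25), (21, x3, Helix, 25), (21, x3, Lyra, 25)}.
π[region, sid]: project onto (region, sid) (2 duplicate(s) eliminated) → {(x3, 25)}
Taking the intersection: {(x3, 25)}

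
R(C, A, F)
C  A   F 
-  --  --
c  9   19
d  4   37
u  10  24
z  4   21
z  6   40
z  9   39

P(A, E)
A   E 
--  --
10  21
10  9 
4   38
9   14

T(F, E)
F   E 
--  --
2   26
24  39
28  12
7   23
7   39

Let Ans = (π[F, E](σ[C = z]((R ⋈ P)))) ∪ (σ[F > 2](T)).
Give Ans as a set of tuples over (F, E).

Joining R and P on A yields {(c, 9, 19, 14), (d, 4, 37, 38), (u, 10, 24, 21), (u, 10, 24, 9), (z, 4, 21, 38), (z, 9, 39, 14)}.
Filtering on C = z leaves {(z, 4, 21, 38), (z, 9, 39, 14)}.
Keep only column(s) F, E: {(21, 38), (39, 14)}
Filtering on F > 2 leaves {(24, 39), (28, 12), (7, 23), (7, 39)}.
Set union of the two operands is {(21, 38), (24, 39), (28, 12), (39, 14), (7, 23), (7, 39)}.

{(21, 38), (24, 39), (28, 12), (39, 14), (7, 23), (7, 39)}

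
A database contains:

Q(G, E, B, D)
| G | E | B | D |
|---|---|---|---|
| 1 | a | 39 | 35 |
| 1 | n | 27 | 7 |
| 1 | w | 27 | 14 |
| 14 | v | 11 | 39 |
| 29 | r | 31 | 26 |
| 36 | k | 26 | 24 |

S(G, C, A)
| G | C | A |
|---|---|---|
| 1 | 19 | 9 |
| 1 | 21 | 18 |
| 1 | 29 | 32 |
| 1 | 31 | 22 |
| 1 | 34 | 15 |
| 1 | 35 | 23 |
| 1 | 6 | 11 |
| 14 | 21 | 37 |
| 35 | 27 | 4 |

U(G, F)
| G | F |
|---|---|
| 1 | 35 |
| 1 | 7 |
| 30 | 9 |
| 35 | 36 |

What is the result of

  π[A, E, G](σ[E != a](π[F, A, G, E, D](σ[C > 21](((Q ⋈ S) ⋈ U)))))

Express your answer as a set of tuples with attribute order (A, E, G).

{(15, n, 1), (15, w, 1), (22, n, 1), (22, w, 1), (23, n, 1), (23, w, 1), (32, n, 1), (32, w, 1)}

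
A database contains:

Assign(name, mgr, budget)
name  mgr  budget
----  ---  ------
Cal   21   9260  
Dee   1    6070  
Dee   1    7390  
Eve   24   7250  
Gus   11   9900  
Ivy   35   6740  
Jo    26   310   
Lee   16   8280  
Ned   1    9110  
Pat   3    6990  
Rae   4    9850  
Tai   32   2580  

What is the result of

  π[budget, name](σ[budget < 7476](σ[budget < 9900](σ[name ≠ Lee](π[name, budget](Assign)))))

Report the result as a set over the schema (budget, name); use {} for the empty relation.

{(2580, Tai), (310, Jo), (6070, Dee), (6740, Ivy), (6990, Pat), (7250, Eve), (7390, Dee)}

π_{name, budget} gives {(Cal, 9260), (Dee, 6070), (Dee, 7390), (Eve, 7250), (Gus, 9900), (Ivy, 6740), (Jo, 310), (Lee, 8280), (Ned, 9110), (Pat, 6990), (Rae, 9850), (Tai, 2580)}.
Apply σ_{name ≠ Lee}; surviving tuples: {(Cal, 9260), (Dee, 6070), (Dee, 7390), (Eve, 7250), (Gus, 9900), (Ivy, 6740), (Jo, 310), (Ned, 9110), (Pat, 6990), (Rae, 9850), (Tai, 2580)}
Apply σ_{budget < 9900}; surviving tuples: {(Cal, 9260), (Dee, 6070), (Dee, 7390), (Eve, 7250), (Ivy, 6740), (Jo, 310), (Ned, 9110), (Pat, 6990), (Rae, 9850), (Tai, 2580)}
Apply σ_{budget < 7476}; surviving tuples: {(Dee, 6070), (Dee, 7390), (Eve, 7250), (Ivy, 6740), (Jo, 310), (Pat, 6990), (Tai, 2580)}
π_{budget, name} gives {(2580, Tai), (310, Jo), (6070, Dee), (6740, Ivy), (6990, Pat), (7250, Eve), (7390, Dee)}.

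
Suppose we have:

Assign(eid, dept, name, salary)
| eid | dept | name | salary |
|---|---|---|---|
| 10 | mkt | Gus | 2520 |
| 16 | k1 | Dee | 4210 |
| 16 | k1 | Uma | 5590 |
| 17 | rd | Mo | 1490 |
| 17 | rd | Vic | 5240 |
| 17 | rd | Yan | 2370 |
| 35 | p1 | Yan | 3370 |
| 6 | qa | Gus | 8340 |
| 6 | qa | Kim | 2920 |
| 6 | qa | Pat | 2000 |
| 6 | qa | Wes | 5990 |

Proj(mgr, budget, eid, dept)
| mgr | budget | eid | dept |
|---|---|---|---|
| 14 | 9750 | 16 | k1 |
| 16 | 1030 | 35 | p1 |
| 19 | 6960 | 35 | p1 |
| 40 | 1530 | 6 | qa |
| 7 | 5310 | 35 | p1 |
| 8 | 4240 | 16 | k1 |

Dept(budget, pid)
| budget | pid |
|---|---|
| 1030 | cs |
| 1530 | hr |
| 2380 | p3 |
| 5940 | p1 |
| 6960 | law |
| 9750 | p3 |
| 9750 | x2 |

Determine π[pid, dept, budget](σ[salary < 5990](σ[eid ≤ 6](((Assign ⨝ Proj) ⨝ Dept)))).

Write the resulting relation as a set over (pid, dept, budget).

{(hr, qa, 1530)}

Assign ⋈ Proj (natural join on eid, dept): {(16, k1, Dee, 4210, 14, 9750), (16, k1, Dee, 4210, 8, 4240), (16, k1, Uma, 5590, 14, 9750), (16, k1, Uma, 5590, 8, 4240), (35, p1, Yan, 3370, 16, 1030), (35, p1, Yan, 3370, 19, 6960), (35, p1, Yan, 3370, 7, 5310), (6, qa, Gus, 8340, 40, 1530), (6, qa, Kim, 2920, 40, 1530), (6, qa, Pat, 2000, 40, 1530), (6, qa, Wes, 5990, 40, 1530)}
(Assign ⨝ Proj) ⋈ Dept (natural join on budget): {(16, k1, Dee, 4210, 14, 9750, p3), (16, k1, Dee, 4210, 14, 9750, x2), (16, k1, Uma, 5590, 14, 9750, p3), (16, k1, Uma, 5590, 14, 9750, x2), (35, p1, Yan, 3370, 16, 1030, cs), (35, p1, Yan, 3370, 19, 6960, law), (6, qa, Gus, 8340, 40, 1530, hr), (6, qa, Kim, 2920, 40, 1530, hr), (6, qa, Pat, 2000, 40, 1530, hr), (6, qa, Wes, 5990, 40, 1530, hr)}
Apply σ_{eid ≤ 6}; surviving tuples: {(6, qa, Gus, 8340, 40, 1530, hr), (6, qa, Kim, 2920, 40, 1530, hr), (6, qa, Pat, 2000, 40, 1530, hr), (6, qa, Wes, 5990, 40, 1530, hr)}
Apply σ_{salary < 5990}; surviving tuples: {(6, qa, Kim, 2920, 40, 1530, hr), (6, qa, Pat, 2000, 40, 1530, hr)}
Projecting to pid, dept, budget (1 duplicate(s) eliminated): {(hr, qa, 1530)}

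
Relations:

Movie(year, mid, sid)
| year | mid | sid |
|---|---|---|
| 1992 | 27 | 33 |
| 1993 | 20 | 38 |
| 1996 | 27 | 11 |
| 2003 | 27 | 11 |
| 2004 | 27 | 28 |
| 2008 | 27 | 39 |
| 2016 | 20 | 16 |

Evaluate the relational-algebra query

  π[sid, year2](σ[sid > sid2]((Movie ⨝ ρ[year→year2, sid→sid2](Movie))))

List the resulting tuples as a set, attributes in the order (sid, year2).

ρ[year→year2, sid→sid2]: schema becomes (year2, mid, sid2); tuples unchanged.
Joining Movie and ρ[year→year2, sid→sid2](Movie) on mid yields {(1992, 27, 33, 1992, 33), (1992, 27, 33, 1996, 11), (1992, 27, 33, 2003, 11), (1992, 27, 33, 2004, 28), (1992, 27, 33, 2008, 39), (1993, 20, 38, 1993, 38), (1993, 20, 38, 2016, 16), (1996, 27, 11, 1992, 33), (1996, 27, 11, 1996, 11), (1996, 27, 11, 2003, 11), (1996, 27, 11, 2004, 28), (1996, 27, 11, 2008, 39), (2003, 27, 11, 1992, 33), (2003, 27, 11, 1996, 11), (2003, 27, 11, 2003, 11), (2003, 27, 11, 2004, 28), (2003, 27, 11, 2008, 39), (2004, 27, 28, 1992, 33), (2004, 27, 28, 1996, 11), (2004, 27, 28, 2003, 11), (2004, 27, 28, 2004, 28), (2004, 27, 28, 2008, 39), (2008, 27, 39, 1992, 33), (2008, 27, 39, 1996, 11), (2008, 27, 39, 2003, 11), (2008, 27, 39, 2004, 28), (2008, 27, 39, 2008, 39), (2016, 20, 16, 1993, 38), (2016, 20, 16, 2016, 16)}.
Filtering on sid > sid2 leaves {(1992, 27, 33, 1996, 11), (1992, 27, 33, 2003, 11), (1992, 27, 33, 2004, 28), (1993, 20, 38, 2016, 16), (2004, 27, 28, 1996, 11), (2004, 27, 28, 2003, 11), (2008, 27, 39, 1992, 33), (2008, 27, 39, 1996, 11), (2008, 27, 39, 2003, 11), (2008, 27, 39, 2004, 28)}.
Keep only column(s) sid, year2: {(28, 1996), (28, 2003), (33, 1996), (33, 2003), (33, 2004), (38, 2016), (39, 1992), (39, 1996), (39, 2003), (39, 2004)}

{(28, 1996), (28, 2003), (33, 1996), (33, 2003), (33, 2004), (38, 2016), (39, 1992), (39, 1996), (39, 2003), (39, 2004)}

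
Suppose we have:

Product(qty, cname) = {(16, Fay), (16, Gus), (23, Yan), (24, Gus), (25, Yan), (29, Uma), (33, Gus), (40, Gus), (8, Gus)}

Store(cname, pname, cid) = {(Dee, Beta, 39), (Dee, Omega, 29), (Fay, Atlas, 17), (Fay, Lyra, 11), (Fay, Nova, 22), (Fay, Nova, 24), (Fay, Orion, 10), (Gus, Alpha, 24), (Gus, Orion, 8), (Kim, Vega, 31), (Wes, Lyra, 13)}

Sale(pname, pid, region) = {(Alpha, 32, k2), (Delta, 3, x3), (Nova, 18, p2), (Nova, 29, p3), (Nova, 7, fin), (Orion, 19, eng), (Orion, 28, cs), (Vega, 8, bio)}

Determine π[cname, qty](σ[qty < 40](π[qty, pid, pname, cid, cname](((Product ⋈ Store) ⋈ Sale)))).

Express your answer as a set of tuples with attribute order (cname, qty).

Product ⋈ Store (natural join on cname): {(16, Fay, Atlas, 17), (16, Fay, Lyra, 11), (16, Fay, Nova, 22), (16, Fay, Nova, 24), (16, Fay, Orion, 10), (16, Gus, Alpha, 24), (16, Gus, Orion, 8), (24, Gus, Alpha, 24), (24, Gus, Orion, 8), (33, Gus, Alpha, 24), (33, Gus, Orion, 8), (40, Gus, Alpha, 24), (40, Gus, Orion, 8), (8, Gus, Alpha, 24), (8, Gus, Orion, 8)}
(Product ⋈ Store) ⋈ Sale (natural join on pname): {(16, Fay, Nova, 22, 18, p2), (16, Fay, Nova, 22, 29, p3), (16, Fay, Nova, 22, 7, fin), (16, Fay, Nova, 24, 18, p2), (16, Fay, Nova, 24, 29, p3), (16, Fay, Nova, 24, 7, fin), (16, Fay, Orion, 10, 19, eng), (16, Fay, Orion, 10, 28, cs), (16, Gus, Alpha, 24, 32, k2), (16, Gus, Orion, 8, 19, eng), (16, Gus, Orion, 8, 28, cs), (24, Gus, Alpha, 24, 32, k2), (24, Gus, Orion, 8, 19, eng), (24, Gus, Orion, 8, 28, cs), (33, Gus, Alpha, 24, 32, k2), (33, Gus, Orion, 8, 19, eng), (33, Gus, Orion, 8, 28, cs), (40, Gus, Alpha, 24, 32, k2), (40, Gus, Orion, 8, 19, eng), (40, Gus, Orion, 8, 28, cs), (8, Gus, Alpha, 24, 32, k2), (8, Gus, Orion, 8, 19, eng), (8, Gus, Orion, 8, 28, cs)}
π[qty, pid, pname, cid, cname]: project onto (qty, pid, pname, cid, cname) → {(16, 18, Nova, 22, Fay), (16, 18, Nova, 24, Fay), (16, 19, Orion, 10, Fay), (16, 19, Orion, 8, Gus), (16, 28, Orion, 10, Fay), (16, 28, Orion, 8, Gus), (16, 29, Nova, 22, Fay), (16, 29, Nova, 24, Fay), (16, 32, Alpha, 24, Gus), (16, 7, Nova, 22, Fay), (16, 7, Nova, 24, Fay), (24, 19, Orion, 8, Gus), (24, 28, Orion, 8, Gus), (24, 32, Alpha, 24, Gus), (33, 19, Orion, 8, Gus), (33, 28, Orion, 8, Gus), (33, 32, Alpha, 24, Gus), (40, 19, Orion, 8, Gus), (40, 28, Orion, 8, Gus), (40, 32, Alpha, 24, Gus), (8, 19, Orion, 8, Gus), (8, 28, Orion, 8, Gus), (8, 32, Alpha, 24, Gus)}
Filtering on qty < 40 leaves {(16, 18, Nova, 22, Fay), (16, 18, Nova, 24, Fay), (16, 19, Orion, 10, Fay), (16, 19, Orion, 8, Gus), (16, 28, Orion, 10, Fay), (16, 28, Orion, 8, Gus), (16, 29, Nova, 22, Fay), (16, 29, Nova, 24, Fay), (16, 32, Alpha, 24, Gus), (16, 7, Nova, 22, Fay), (16, 7, Nova, 24, Fay), (24, 19, Orion, 8, Gus), (24, 28, Orion, 8, Gus), (24, 32, Alpha, 24, Gus), (33, 19, Orion, 8, Gus), (33, 28, Orion, 8, Gus), (33, 32, Alpha, 24, Gus), (8, 19, Orion, 8, Gus), (8, 28, Orion, 8, Gus), (8, 32, Alpha, 24, Gus)}.
π[cname, qty]: project onto (cname, qty) (15 duplicate(s) eliminated) → {(Fay, 16), (Gus, 16), (Gus, 24), (Gus, 33), (Gus, 8)}

{(Fay, 16), (Gus, 16), (Gus, 24), (Gus, 33), (Gus, 8)}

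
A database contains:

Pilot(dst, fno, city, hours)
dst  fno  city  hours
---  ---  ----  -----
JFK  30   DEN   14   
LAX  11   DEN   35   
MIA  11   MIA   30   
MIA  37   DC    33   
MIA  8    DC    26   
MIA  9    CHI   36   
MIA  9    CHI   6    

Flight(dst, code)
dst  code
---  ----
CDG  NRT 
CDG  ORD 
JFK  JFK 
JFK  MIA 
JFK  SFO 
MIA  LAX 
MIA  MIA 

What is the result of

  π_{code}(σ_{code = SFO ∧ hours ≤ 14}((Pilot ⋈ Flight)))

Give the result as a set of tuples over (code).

Natural join on dst: {(JFK, 30, DEN, 14, JFK), (JFK, 30, DEN, 14, MIA), (JFK, 30, DEN, 14, SFO), (MIA, 11, MIA, 30, LAX), (MIA, 11, MIA, 30, MIA), (MIA, 37, DC, 33, LAX), (MIA, 37, DC, 33, MIA), (MIA, 8, DC, 26, LAX), (MIA, 8, DC, 26, MIA), (MIA, 9, CHI, 36, LAX), (MIA, 9, CHI, 36, MIA), (MIA, 9, CHI, 6, LAX), (MIA, 9, CHI, 6, MIA)}
σ[code = SFO ∧ hours ≤ 14]: keep tuples satisfying code = SFO ∧ hours ≤ 14 → {(JFK, 30, DEN, 14, SFO)}
Keep only column(s) code: {SFO}

{SFO}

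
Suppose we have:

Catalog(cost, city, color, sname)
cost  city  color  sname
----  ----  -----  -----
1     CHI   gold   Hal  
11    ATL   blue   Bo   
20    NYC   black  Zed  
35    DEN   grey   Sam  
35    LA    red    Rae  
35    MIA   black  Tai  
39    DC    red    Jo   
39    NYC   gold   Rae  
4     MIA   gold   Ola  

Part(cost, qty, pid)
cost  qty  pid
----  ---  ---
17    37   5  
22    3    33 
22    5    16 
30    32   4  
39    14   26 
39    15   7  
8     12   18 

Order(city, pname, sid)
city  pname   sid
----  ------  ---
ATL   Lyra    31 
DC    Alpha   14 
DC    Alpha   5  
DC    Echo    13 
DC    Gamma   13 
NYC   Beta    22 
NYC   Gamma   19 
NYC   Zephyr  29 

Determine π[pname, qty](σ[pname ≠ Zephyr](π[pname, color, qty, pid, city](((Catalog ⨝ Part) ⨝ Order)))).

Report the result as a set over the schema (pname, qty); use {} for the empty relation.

{(Alpha, 14), (Alpha, 15), (Beta, 14), (Beta, 15), (Echo, 14), (Echo, 15), (Gamma, 14), (Gamma, 15)}

Natural join on cost: {(39, DC, red, Jo, 14, 26), (39, DC, red, Jo, 15, 7), (39, NYC, gold, Rae, 14, 26), (39, NYC, gold, Rae, 15, 7)}
Natural join on city: {(39, DC, red, Jo, 14, 26, Alpha, 14), (39, DC, red, Jo, 14, 26, Alpha, 5), (39, DC, red, Jo, 14, 26, Echo, 13), (39, DC, red, Jo, 14, 26, Gamma, 13), (39, DC, red, Jo, 15, 7, Alpha, 14), (39, DC, red, Jo, 15, 7, Alpha, 5), (39, DC, red, Jo, 15, 7, Echo, 13), (39, DC, red, Jo, 15, 7, Gamma, 13), (39, NYC, gold, Rae, 14, 26, Beta, 22), (39, NYC, gold, Rae, 14, 26, Gamma, 19), (39, NYC, gold, Rae, 14, 26, Zephyr, 29), (39, NYC, gold, Rae, 15, 7, Beta, 22), (39, NYC, gold, Rae, 15, 7, Gamma, 19), (39, NYC, gold, Rae, 15, 7, Zephyr, 29)}
π_{pname, color, qty, pid, city} gives {(Alpha, red, 14, 26, DC), (Alpha, red, 15, 7, DC), (Beta, gold, 14, 26, NYC), (Beta, gold, 15, 7, NYC), (Echo, red, 14, 26, DC), (Echo, red, 15, 7, DC), (Gamma, gold, 14, 26, NYC), (Gamma, gold, 15, 7, NYC), (Gamma, red, 14, 26, DC), (Gamma, red, 15, 7, DC), (Zephyr, gold, 14, 26, NYC), (Zephyr, gold, 15, 7, NYC)} (2 duplicate(s) eliminated).
Selection pname ≠ Zephyr: {(Alpha, red, 14, 26, DC), (Alpha, red, 15, 7, DC), (Beta, gold, 14, 26, NYC), (Beta, gold, 15, 7, NYC), (Echo, red, 14, 26, DC), (Echo, red, 15, 7, DC), (Gamma, gold, 14, 26, NYC), (Gamma, gold, 15, 7, NYC), (Gamma, red, 14, 26, DC), (Gamma, red, 15, 7, DC)}
π_{pname, qty} gives {(Alpha, 14), (Alpha, 15), (Beta, 14), (Beta, 15), (Echo, 14), (Echo, 15), (Gamma, 14), (Gamma, 15)} (2 duplicate(s) eliminated).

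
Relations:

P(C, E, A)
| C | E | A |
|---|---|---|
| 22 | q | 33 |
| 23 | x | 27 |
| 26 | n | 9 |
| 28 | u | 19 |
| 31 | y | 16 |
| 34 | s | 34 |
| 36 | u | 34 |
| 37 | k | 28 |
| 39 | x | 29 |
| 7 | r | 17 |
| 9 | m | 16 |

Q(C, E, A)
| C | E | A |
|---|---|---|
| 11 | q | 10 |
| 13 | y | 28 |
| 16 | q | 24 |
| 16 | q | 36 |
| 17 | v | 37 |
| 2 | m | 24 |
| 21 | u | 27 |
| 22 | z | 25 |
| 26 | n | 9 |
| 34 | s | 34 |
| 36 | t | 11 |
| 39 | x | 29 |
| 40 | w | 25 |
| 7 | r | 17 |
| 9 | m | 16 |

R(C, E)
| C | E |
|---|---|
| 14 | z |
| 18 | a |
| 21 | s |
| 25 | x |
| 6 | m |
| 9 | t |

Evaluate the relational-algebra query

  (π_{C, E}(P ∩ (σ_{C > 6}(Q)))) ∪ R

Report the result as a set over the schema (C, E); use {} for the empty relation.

Filtering on C > 6 leaves {(11, q, 10), (13, y, 28), (16, q, 24), (16, q, 36), (17, v, 37), (21, u, 27), (22, z, 25), (26, n, 9), (34, s, 34), (36, t, 11), (39, x, 29), (40, w, 25), (7, r, 17), (9, m, 16)}.
Intersection: {(22, q, 33), (23, x, 27), (26, n, 9), (28, u, 19), (31, y, 16), (34, s, 34), (36, u, 34), (37, k, 28), (39, x, 29), (7, r, 17), (9, m, 16)} with {(11, q, 10), (13, y, 28), (16, q, 24), (16, q, 36), (17, v, 37), (21, u, 27), (22, z, 25), (26, n, 9), (34, s, 34), (36, t, 11), (39, x, 29), (40, w, 25), (7, r, 17), (9, m, 16)} → {(26, n, 9), (34, s, 34), (39, x, 29), (7, r, 17), (9, m, 16)}
π[C, E]: project onto (C, E) → {(26, n), (34, s), (39, x), (7, r), (9, m)}
Union: {(26, n), (34, s), (39, x), (7, r), (9, m)} with {(14, z), (18, a), (21, s), (25, x), (6, m), (9, t)} → {(14, z), (18, a), (21, s), (25, x), (26, n), (34, s), (39, x), (6, m), (7, r), (9, m), (9, t)}

{(14, z), (18, a), (21, s), (25, x), (26, n), (34, s), (39, x), (6, m), (7, r), (9, m), (9, t)}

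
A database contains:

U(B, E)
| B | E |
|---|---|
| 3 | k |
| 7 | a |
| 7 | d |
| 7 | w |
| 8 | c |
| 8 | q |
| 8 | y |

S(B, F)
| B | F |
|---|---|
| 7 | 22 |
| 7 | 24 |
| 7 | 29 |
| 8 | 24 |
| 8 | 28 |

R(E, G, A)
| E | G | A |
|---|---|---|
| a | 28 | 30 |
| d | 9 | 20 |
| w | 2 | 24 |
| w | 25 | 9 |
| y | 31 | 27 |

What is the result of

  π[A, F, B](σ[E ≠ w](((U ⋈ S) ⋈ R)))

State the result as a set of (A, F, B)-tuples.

{(20, 22, 7), (20, 24, 7), (20, 29, 7), (27, 24, 8), (27, 28, 8), (30, 22, 7), (30, 24, 7), (30, 29, 7)}

U ⋈ S (natural join on B): {(7, a, 22), (7, a, 24), (7, a, 29), (7, d, 22), (7, d, 24), (7, d, 29), (7, w, 22), (7, w, 24), (7, w, 29), (8, c, 24), (8, c, 28), (8, q, 24), (8, q, 28), (8, y, 24), (8, y, 28)}
(U ⋈ S) ⋈ R (natural join on E): {(7, a, 22, 28, 30), (7, a, 24, 28, 30), (7, a, 29, 28, 30), (7, d, 22, 9, 20), (7, d, 24, 9, 20), (7, d, 29, 9, 20), (7, w, 22, 2, 24), (7, w, 22, 25, 9), (7, w, 24, 2, 24), (7, w, 24, 25, 9), (7, w, 29, 2, 24), (7, w, 29, 25, 9), (8, y, 24, 31, 27), (8, y, 28, 31, 27)}
Apply σ_{E ≠ w}; surviving tuples: {(7, a, 22, 28, 30), (7, a, 24, 28, 30), (7, a, 29, 28, 30), (7, d, 22, 9, 20), (7, d, 24, 9, 20), (7, d, 29, 9, 20), (8, y, 24, 31, 27), (8, y, 28, 31, 27)}
Keep only column(s) A, F, B: {(20, 22, 7), (20, 24, 7), (20, 29, 7), (27, 24, 8), (27, 28, 8), (30, 22, 7), (30, 24, 7), (30, 29, 7)}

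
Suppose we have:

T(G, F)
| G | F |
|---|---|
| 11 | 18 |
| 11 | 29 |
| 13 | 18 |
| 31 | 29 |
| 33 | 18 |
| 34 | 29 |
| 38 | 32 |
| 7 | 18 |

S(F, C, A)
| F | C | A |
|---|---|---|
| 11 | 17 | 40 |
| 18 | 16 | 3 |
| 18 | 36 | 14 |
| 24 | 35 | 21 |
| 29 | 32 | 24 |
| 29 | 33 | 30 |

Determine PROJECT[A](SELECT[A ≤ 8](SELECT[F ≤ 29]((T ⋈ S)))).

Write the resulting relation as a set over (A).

{3}

Natural join on F: {(11, 18, 16, 3), (11, 18, 36, 14), (11, 29, 32, 24), (11, 29, 33, 30), (13, 18, 16, 3), (13, 18, 36, 14), (31, 29, 32, 24), (31, 29, 33, 30), (33, 18, 16, 3), (33, 18, 36, 14), (34, 29, 32, 24), (34, 29, 33, 30), (7, 18, 16, 3), (7, 18, 36, 14)}
σ[F ≤ 29]: keep tuples satisfying F ≤ 29 → {(11, 18, 16, 3), (11, 18, 36, 14), (11, 29, 32, 24), (11, 29, 33, 30), (13, 18, 16, 3), (13, 18, 36, 14), (31, 29, 32, 24), (31, 29, 33, 30), (33, 18, 16, 3), (33, 18, 36, 14), (34, 29, 32, 24), (34, 29, 33, 30), (7, 18, 16, 3), (7, 18, 36, 14)}
σ[A ≤ 8]: keep tuples satisfying A ≤ 8 → {(11, 18, 16, 3), (13, 18, 16, 3), (33, 18, 16, 3), (7, 18, 16, 3)}
π[A]: project onto (A) (3 duplicate(s) eliminated) → {3}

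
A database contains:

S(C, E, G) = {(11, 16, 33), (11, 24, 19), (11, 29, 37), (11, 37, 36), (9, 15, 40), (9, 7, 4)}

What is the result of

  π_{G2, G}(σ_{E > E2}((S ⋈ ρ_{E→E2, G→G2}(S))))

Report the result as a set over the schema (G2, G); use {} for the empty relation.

{(19, 36), (19, 37), (33, 19), (33, 36), (33, 37), (37, 36), (4, 40)}

ρ[E→E2, G→G2]: schema becomes (C, E2, G2); tuples unchanged.
S ⋈ ρ_{E→E2, G→G2}(S) (natural join on C): {(11, 16, 33, 16, 33), (11, 16, 33, 24, 19), (11, 16, 33, 29, 37), (11, 16, 33, 37, 36), (11, 24, 19, 16, 33), (11, 24, 19, 24, 19), (11, 24, 19, 29, 37), (11, 24, 19, 37, 36), (11, 29, 37, 16, 33), (11, 29, 37, 24, 19), (11, 29, 37, 29, 37), (11, 29, 37, 37, 36), (11, 37, 36, 16, 33), (11, 37, 36, 24, 19), (11, 37, 36, 29, 37), (11, 37, 36, 37, 36), (9, 15, 40, 15, 40), (9, 15, 40, 7, 4), (9, 7, 4, 15, 40), (9, 7, 4, 7, 4)}
Filtering on E > E2 leaves {(11, 24, 19, 16, 33), (11, 29, 37, 16, 33), (11, 29, 37, 24, 19), (11, 37, 36, 16, 33), (11, 37, 36, 24, 19), (11, 37, 36, 29, 37), (9, 15, 40, 7, 4)}.
π[G2, G]: project onto (G2, G) → {(19, 36), (19, 37), (33, 19), (33, 36), (33, 37), (37, 36), (4, 40)}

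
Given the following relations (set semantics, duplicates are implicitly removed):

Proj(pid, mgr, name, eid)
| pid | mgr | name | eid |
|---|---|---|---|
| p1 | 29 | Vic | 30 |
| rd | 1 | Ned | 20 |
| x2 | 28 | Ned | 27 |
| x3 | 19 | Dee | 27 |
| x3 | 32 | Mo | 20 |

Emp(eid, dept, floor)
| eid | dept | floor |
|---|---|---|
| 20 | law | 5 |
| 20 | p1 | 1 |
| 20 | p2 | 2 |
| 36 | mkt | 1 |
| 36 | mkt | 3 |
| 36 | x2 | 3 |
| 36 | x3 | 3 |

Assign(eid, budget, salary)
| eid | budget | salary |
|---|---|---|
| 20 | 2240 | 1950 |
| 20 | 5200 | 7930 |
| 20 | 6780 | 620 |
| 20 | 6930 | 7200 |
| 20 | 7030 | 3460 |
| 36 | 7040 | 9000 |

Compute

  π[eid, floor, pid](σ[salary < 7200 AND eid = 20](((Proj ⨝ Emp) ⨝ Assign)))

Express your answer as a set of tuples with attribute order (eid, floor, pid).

Proj ⋈ Emp (natural join on eid): {(rd, 1, Ned, 20, law, 5), (rd, 1, Ned, 20, p1, 1), (rd, 1, Ned, 20, p2, 2), (x3, 32, Mo, 20, law, 5), (x3, 32, Mo, 20, p1, 1), (x3, 32, Mo, 20, p2, 2)}
(Proj ⨝ Emp) ⋈ Assign (natural join on eid): {(rd, 1, Ned, 20, law, 5, 2240, 1950), (rd, 1, Ned, 20, law, 5, 5200, 7930), (rd, 1, Ned, 20, law, 5, 6780, 620), (rd, 1, Ned, 20, law, 5, 6930, 7200), (rd, 1, Ned, 20, law, 5, 7030, 3460), (rd, 1, Ned, 20, p1, 1, 2240, 1950), (rd, 1, Ned, 20, p1, 1, 5200, 7930), (rd, 1, Ned, 20, p1, 1, 6780, 620), (rd, 1, Ned, 20, p1, 1, 6930, 7200), (rd, 1, Ned, 20, p1, 1, 7030, 3460), (rd, 1, Ned, 20, p2, 2, 2240, 1950), (rd, 1, Ned, 20, p2, 2, 5200, 7930), (rd, 1, Ned, 20, p2, 2, 6780, 620), (rd, 1, Ned, 20, p2, 2, 6930, 7200), (rd, 1, Ned, 20, p2, 2, 7030, 3460), (x3, 32, Mo, 20, law, 5, 2240, 1950), (x3, 32, Mo, 20, law, 5, 5200, 7930), (x3, 32, Mo, 20, law, 5, 6780, 620), (x3, 32, Mo, 20, law, 5, 6930, 7200), (x3, 32, Mo, 20, law, 5, 7030, 3460), (x3, 32, Mo, 20, p1, 1, 2240, 1950), (x3, 32, Mo, 20, p1, 1, 5200, 7930), (x3, 32, Mo, 20, p1, 1, 6780, 620), (x3, 32, Mo, 20, p1, 1, 6930, 7200), (x3, 32, Mo, 20, p1, 1, 7030, 3460), (x3, 32, Mo, 20, p2, 2, 2240, 1950), (x3, 32, Mo, 20, p2, 2, 5200, 7930), (x3, 32, Mo, 20, p2, 2, 6780, 620), (x3, 32, Mo, 20, p2, 2, 6930, 7200), (x3, 32, Mo, 20, p2, 2, 7030, 3460)}
σ[salary < 7200 AND eid = 20]: keep tuples satisfying salary < 7200 AND eid = 20 → {(rd, 1, Ned, 20, law, 5, 2240, 1950), (rd, 1, Ned, 20, law, 5, 6780, 620), (rd, 1, Ned, 20, law, 5, 7030, 3460), (rd, 1, Ned, 20, p1, 1, 2240, 1950), (rd, 1, Ned, 20, p1, 1, 6780, 620), (rd, 1, Ned, 20, p1, 1, 7030, 3460), (rd, 1, Ned, 20, p2, 2, 2240, 1950), (rd, 1, Ned, 20, p2, 2, 6780, 620), (rd, 1, Ned, 20, p2, 2, 7030, 3460), (x3, 32, Mo, 20, law, 5, 2240, 1950), (x3, 32, Mo, 20, law, 5, 6780, 620), (x3, 32, Mo, 20, law, 5, 7030, 3460), (x3, 32, Mo, 20, p1, 1, 2240, 1950), (x3, 32, Mo, 20, p1, 1, 6780, 620), (x3, 32, Mo, 20, p1, 1, 7030, 3460), (x3, 32, Mo, 20, p2, 2, 2240, 1950), (x3, 32, Mo, 20, p2, 2, 6780, 620), (x3, 32, Mo, 20, p2, 2, 7030, 3460)}
π_{eid, floor, pid} gives {(20, 1, rd), (20, 1, x3), (20, 2, rd), (20, 2, x3), (20, 5, rd), (20, 5, x3)} (12 duplicate(s) eliminated).

{(20, 1, rd), (20, 1, x3), (20, 2, rd), (20, 2, x3), (20, 5, rd), (20, 5, x3)}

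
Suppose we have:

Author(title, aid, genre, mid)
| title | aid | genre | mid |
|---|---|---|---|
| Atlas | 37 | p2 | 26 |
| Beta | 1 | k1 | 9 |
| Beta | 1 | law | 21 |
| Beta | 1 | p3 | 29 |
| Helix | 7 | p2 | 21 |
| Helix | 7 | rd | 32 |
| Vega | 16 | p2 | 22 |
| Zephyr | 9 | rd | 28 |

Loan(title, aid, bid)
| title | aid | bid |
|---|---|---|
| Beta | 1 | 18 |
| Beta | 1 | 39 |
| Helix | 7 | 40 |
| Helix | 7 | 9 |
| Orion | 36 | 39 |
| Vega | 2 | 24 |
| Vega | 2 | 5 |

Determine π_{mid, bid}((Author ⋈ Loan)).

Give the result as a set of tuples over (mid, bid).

{(21, 18), (21, 39), (21, 40), (21, 9), (29, 18), (29, 39), (32, 40), (32, 9), (9, 18), (9, 39)}

Natural join on title, aid: {(Beta, 1, k1, 9, 18), (Beta, 1, k1, 9, 39), (Beta, 1, law, 21, 18), (Beta, 1, law, 21, 39), (Beta, 1, p3, 29, 18), (Beta, 1, p3, 29, 39), (Helix, 7, p2, 21, 40), (Helix, 7, p2, 21, 9), (Helix, 7, rd, 32, 40), (Helix, 7, rd, 32, 9)}
π_{mid, bid} gives {(21, 18), (21, 39), (21, 40), (21, 9), (29, 18), (29, 39), (32, 40), (32, 9), (9, 18), (9, 39)}.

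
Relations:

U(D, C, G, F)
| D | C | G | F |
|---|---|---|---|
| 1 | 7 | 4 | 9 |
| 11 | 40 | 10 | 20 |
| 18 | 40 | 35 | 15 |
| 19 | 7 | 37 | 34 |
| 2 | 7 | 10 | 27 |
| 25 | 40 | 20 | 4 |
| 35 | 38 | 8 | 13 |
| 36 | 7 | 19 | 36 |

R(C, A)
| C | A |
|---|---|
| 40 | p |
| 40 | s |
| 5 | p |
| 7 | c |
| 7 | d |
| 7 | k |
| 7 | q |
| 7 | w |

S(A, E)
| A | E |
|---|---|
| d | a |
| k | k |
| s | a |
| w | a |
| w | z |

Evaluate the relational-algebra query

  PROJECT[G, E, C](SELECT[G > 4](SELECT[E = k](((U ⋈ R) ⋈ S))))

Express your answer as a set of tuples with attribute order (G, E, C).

{(10, k, 7), (19, k, 7), (37, k, 7)}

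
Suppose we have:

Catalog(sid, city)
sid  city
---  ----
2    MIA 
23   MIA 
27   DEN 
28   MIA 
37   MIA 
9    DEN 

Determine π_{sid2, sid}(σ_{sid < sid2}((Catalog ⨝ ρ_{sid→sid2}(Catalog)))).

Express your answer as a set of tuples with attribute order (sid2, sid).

ρ[sid→sid2]: schema becomes (sid2, city); tuples unchanged.
Catalog ⋈ ρ_{sid→sid2}(Catalog) (natural join on city): {(2, MIA, 2), (2, MIA, 23), (2, MIA, 28), (2, MIA, 37), (23, MIA, 2), (23, MIA, 23), (23, MIA, 28), (23, MIA, 37), (27, DEN, 27), (27, DEN, 9), (28, MIA, 2), (28, MIA, 23), (28, MIA, 28), (28, MIA, 37), (37, MIA, 2), (37, MIA, 23), (37, MIA, 28), (37, MIA, 37), (9, DEN, 27), (9, DEN, 9)}
Filtering on sid < sid2 leaves {(2, MIA, 23), (2, MIA, 28), (2, MIA, 37), (23, MIA, 28), (23, MIA, 37), (28, MIA, 37), (9, DEN, 27)}.
π_{sid2, sid} gives {(23, 2), (27, 9), (28, 2), (28, 23), (37, 2), (37, 23), (37, 28)}.

{(23, 2), (27, 9), (28, 2), (28, 23), (37, 2), (37, 23), (37, 28)}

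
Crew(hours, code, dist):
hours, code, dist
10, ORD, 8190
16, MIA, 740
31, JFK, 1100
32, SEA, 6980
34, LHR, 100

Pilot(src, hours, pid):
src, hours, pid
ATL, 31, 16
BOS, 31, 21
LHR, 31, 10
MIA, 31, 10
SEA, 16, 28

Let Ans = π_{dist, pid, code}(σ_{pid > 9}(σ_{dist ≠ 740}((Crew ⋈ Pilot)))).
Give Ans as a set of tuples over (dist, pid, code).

Joining Crew and Pilot on hours yields {(16, MIA, 740, SEA, 28), (31, JFK, 1100, ATL, 16), (31, JFK, 1100, BOS, 21), (31, JFK, 1100, LHR, 10), (31, JFK, 1100, MIA, 10)}.
Apply σ_{dist ≠ 740}; surviving tuples: {(31, JFK, 1100, ATL, 16), (31, JFK, 1100, BOS, 21), (31, JFK, 1100, LHR, 10), (31, JFK, 1100, MIA, 10)}
Apply σ_{pid > 9}; surviving tuples: {(31, JFK, 1100, ATL, 16), (31, JFK, 1100, BOS, 21), (31, JFK, 1100, LHR, 10), (31, JFK, 1100, MIA, 10)}
π[dist, pid, code]: project onto (dist, pid, code) (1 duplicate(s) eliminated) → {(1100, 10, JFK), (1100, 16, JFK), (1100, 21, JFK)}

{(1100, 10, JFK), (1100, 16, JFK), (1100, 21, JFK)}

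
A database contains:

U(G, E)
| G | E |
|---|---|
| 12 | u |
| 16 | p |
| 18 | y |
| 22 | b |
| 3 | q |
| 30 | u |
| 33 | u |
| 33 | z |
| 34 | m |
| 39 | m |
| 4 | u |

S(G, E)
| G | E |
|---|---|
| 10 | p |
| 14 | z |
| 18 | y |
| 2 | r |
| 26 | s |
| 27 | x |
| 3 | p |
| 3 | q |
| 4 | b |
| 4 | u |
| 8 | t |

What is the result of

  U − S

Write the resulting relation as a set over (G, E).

{(12, u), (16, p), (22, b), (30, u), (33, u), (33, z), (34, m), (39, m)}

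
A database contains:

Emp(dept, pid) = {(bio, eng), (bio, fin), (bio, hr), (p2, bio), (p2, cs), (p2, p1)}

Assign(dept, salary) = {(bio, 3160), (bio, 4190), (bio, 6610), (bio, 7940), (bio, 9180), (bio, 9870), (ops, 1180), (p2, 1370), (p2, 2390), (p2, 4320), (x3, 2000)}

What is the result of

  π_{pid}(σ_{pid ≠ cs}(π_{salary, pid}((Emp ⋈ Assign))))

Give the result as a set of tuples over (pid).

Joining Emp and Assign on dept yields {(bio, eng, 3160), (bio, eng, 4190), (bio, eng, 6610), (bio, eng, 7940), (bio, eng, 9180), (bio, eng, 9870), (bio, fin, 3160), (bio, fin, 4190), (bio, fin, 6610), (bio, fin, 7940), (bio, fin, 9180), (bio, fin, 9870), (bio, hr, 3160), (bio, hr, 4190), (bio, hr, 6610), (bio, hr, 7940), (bio, hr, 9180), (bio, hr, 9870), (p2, bio, 1370), (p2, bio, 2390), (p2, bio, 4320), (p2, cs, 1370), (p2, cs, 2390), (p2, cs, 4320), (p2, p1, 1370), (p2, p1, 2390), (p2, p1, 4320)}.
Keep only column(s) salary, pid: {(1370, bio), (1370, cs), (1370, p1), (2390, bio), (2390, cs), (2390, p1), (3160, eng), (3160, fin), (3160, hr), (4190, eng), (4190, fin), (4190, hr), (4320, bio), (4320, cs), (4320, p1), (6610, eng), (6610, fin), (6610, hr), (7940, eng), (7940, fin), (7940, hr), (9180, eng), (9180, fin), (9180, hr), (9870, eng), (9870, fin), (9870, hr)}
Selection pid ≠ cs: {(1370, bio), (1370, p1), (2390, bio), (2390, p1), (3160, eng), (3160, fin), (3160, hr), (4190, eng), (4190, fin), (4190, hr), (4320, bio), (4320, p1), (6610, eng), (6610, fin), (6610, hr), (7940, eng), (7940, fin), (7940, hr), (9180, eng), (9180, fin), (9180, hr), (9870, eng), (9870, fin), (9870, hr)}
Keep only column(s) pid (19 duplicate(s) eliminated): {bio, eng, fin, hr, p1}

{bio, eng, fin, hr, p1}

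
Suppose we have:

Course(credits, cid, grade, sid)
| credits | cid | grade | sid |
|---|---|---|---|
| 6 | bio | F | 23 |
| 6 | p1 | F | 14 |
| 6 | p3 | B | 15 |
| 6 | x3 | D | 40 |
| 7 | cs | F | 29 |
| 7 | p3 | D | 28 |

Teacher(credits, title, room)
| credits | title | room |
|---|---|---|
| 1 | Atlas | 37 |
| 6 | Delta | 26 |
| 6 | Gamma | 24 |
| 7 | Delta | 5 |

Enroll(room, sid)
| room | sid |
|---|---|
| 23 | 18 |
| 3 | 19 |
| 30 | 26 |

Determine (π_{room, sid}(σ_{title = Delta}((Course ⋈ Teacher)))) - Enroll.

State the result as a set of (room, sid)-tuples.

Natural join on credits: {(6, bio, F, 23, Delta, 26), (6, bio, F, 23, Gamma, 24), (6, p1, F, 14, Delta, 26), (6, p1, F, 14, Gamma, 24), (6, p3, B, 15, Delta, 26), (6, p3, B, 15, Gamma, 24), (6, x3, D, 40, Delta, 26), (6, x3, D, 40, Gamma, 24), (7, cs, F, 29, Delta, 5), (7, p3, D, 28, Delta, 5)}
σ[title = Delta]: keep tuples satisfying title = Delta → {(6, bio, F, 23, Delta, 26), (6, p1, F, 14, Delta, 26), (6, p3, B, 15, Delta, 26), (6, x3, D, 40, Delta, 26), (7, cs, F, 29, Delta, 5), (7, p3, D, 28, Delta, 5)}
Keep only column(s) room, sid: {(26, 14), (26, 15), (26, 23), (26, 40), (5, 28), (5, 29)}
Taking the difference: {(26, 14), (26, 15), (26, 23), (26, 40), (5, 28), (5, 29)}

{(26, 14), (26, 15), (26, 23), (26, 40), (5, 28), (5, 29)}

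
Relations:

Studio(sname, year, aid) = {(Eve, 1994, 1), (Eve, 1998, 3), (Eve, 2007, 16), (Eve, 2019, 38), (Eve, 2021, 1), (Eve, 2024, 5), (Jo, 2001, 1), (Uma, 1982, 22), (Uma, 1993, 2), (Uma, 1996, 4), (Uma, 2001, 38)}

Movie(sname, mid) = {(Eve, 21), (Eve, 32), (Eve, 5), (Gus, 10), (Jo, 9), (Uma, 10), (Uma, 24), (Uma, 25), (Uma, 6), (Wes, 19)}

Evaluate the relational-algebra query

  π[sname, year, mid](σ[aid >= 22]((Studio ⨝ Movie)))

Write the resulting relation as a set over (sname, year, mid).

Studio ⋈ Movie (natural join on sname): {(Eve, 1994, 1, 21), (Eve, 1994, 1, 32), (Eve, 1994, 1, 5), (Eve, 1998, 3, 21), (Eve, 1998, 3, 32), (Eve, 1998, 3, 5), (Eve, 2007, 16, 21), (Eve, 2007, 16, 32), (Eve, 2007, 16, 5), (Eve, 2019, 38, 21), (Eve, 2019, 38, 32), (Eve, 2019, 38, 5), (Eve, 2021, 1, 21), (Eve, 2021, 1, 32), (Eve, 2021, 1, 5), (Eve, 2024, 5, 21), (Eve, 2024, 5, 32), (Eve, 2024, 5, 5), (Jo, 2001, 1, 9), (Uma, 1982, 22, 10), (Uma, 1982, 22, 24), (Uma, 1982, 22, 25), (Uma, 1982, 22, 6), (Uma, 1993, 2, 10), (Uma, 1993, 2, 24), (Uma, 1993, 2, 25), (Uma, 1993, 2, 6), (Uma, 1996, 4, 10), (Uma, 1996, 4, 24), (Uma, 1996, 4, 25), (Uma, 1996, 4, 6), (Uma, 2001, 38, 10), (Uma, 2001, 38, 24), (Uma, 2001, 38, 25), (Uma, 2001, 38, 6)}
Apply σ_{aid >= 22}; surviving tuples: {(Eve, 2019, 38, 21), (Eve, 2019, 38, 32), (Eve, 2019, 38, 5), (Uma, 1982, 22, 10), (Uma, 1982, 22, 24), (Uma, 1982, 22, 25), (Uma, 1982, 22, 6), (Uma, 2001, 38, 10), (Uma, 2001, 38, 24), (Uma, 2001, 38, 25), (Uma, 2001, 38, 6)}
Keep only column(s) sname, year, mid: {(Eve, 2019, 21), (Eve, 2019, 32), (Eve, 2019, 5), (Uma, 1982, 10), (Uma, 1982, 24), (Uma, 1982, 25), (Uma, 1982, 6), (Uma, 2001, 10), (Uma, 2001, 24), (Uma, 2001, 25), (Uma, 2001, 6)}

{(Eve, 2019, 21), (Eve, 2019, 32), (Eve, 2019, 5), (Uma, 1982, 10), (Uma, 1982, 24), (Uma, 1982, 25), (Uma, 1982, 6), (Uma, 2001, 10), (Uma, 2001, 24), (Uma, 2001, 25), (Uma, 2001, 6)}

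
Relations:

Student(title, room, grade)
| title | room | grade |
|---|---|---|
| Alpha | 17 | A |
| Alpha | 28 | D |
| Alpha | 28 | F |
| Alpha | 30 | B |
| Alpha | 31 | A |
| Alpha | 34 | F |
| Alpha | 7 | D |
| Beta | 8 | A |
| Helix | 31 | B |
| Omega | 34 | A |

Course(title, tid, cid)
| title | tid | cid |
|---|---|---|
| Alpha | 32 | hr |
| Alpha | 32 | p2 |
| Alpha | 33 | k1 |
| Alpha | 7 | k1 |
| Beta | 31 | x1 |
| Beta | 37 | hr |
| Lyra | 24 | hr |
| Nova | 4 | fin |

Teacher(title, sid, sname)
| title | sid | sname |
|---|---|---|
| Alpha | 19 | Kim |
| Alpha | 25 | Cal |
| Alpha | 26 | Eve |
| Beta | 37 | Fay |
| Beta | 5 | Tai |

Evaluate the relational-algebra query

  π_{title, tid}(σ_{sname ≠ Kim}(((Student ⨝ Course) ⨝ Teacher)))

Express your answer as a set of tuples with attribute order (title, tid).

{(Alpha, 32), (Alpha, 33), (Alpha, 7), (Beta, 31), (Beta, 37)}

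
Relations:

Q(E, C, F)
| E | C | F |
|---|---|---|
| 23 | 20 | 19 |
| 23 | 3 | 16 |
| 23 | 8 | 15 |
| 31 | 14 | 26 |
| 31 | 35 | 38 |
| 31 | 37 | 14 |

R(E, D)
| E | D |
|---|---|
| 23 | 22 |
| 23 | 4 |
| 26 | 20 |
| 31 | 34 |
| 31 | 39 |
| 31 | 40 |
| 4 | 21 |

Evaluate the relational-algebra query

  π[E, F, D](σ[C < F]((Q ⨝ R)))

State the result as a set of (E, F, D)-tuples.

Q ⋈ R (natural join on E): {(23, 20, 19, 22), (23, 20, 19, 4), (23, 3, 16, 22), (23, 3, 16, 4), (23, 8, 15, 22), (23, 8, 15, 4), (31, 14, 26, 34), (31, 14, 26, 39), (31, 14, 26, 40), (31, 35, 38, 34), (31, 35, 38, 39), (31, 35, 38, 40), (31, 37, 14, 34), (31, 37, 14, 39), (31, 37, 14, 40)}
Filtering on C < F leaves {(23, 3, 16, 22), (23, 3, 16, 4), (23, 8, 15, 22), (23, 8, 15, 4), (31, 14, 26, 34), (31, 14, 26, 39), (31, 14, 26, 40), (31, 35, 38, 34), (31, 35, 38, 39), (31, 35, 38, 40)}.
Keep only column(s) E, F, D: {(23, 15, 22), (23, 15, 4), (23, 16, 22), (23, 16, 4), (31, 26, 34), (31, 26, 39), (31, 26, 40), (31, 38, 34), (31, 38, 39), (31, 38, 40)}

{(23, 15, 22), (23, 15, 4), (23, 16, 22), (23, 16, 4), (31, 26, 34), (31, 26, 39), (31, 26, 40), (31, 38, 34), (31, 38, 39), (31, 38, 40)}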